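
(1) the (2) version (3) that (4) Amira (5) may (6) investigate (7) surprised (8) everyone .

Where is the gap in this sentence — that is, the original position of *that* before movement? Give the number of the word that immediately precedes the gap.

6

'that' is the direct object of 'investigate'. Wh-movement fronts it, leaving a gap right after 'investigate':
The version that Amira may investigate ___ surprised everyone.
'investigate' is word 6.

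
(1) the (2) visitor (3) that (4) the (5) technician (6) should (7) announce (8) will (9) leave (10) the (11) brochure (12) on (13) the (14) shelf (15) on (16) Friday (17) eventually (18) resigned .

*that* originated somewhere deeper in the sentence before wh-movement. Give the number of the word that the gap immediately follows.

'that' is the subject of the clause embedded under 'announce'. Wh-movement fronts it, leaving a gap right after 'announce':
The visitor that the technician should announce ___ will leave the brochure on the shelf on Friday eventually resigned.
'announce' is word 7.

7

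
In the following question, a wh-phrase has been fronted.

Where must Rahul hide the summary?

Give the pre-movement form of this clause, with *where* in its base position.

The filler 'where' is interpreted as the locative complement of 'hide'. Fronting leaves a gap immediately after 'summary':
Where must Rahul hide the summary ___?

Rahul must hide the summary where.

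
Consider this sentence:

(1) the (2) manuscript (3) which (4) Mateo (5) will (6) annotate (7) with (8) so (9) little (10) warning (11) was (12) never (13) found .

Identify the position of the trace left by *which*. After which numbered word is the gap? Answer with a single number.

'which' is the direct object of 'annotate'. Wh-movement fronts it, leaving a gap right after 'annotate':
The manuscript which Mateo will annotate ___ with so little warning was never found.
'annotate' is word 6.

6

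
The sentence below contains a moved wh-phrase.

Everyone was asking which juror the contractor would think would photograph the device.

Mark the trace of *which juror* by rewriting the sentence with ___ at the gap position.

Everyone was asking which juror the contractor would think ___ would photograph the device.

Before movement: The contractor would think which juror would photograph the device.
The filler 'which juror' is interpreted as the subject of the clause embedded under 'think'. The gap is right after 'think'.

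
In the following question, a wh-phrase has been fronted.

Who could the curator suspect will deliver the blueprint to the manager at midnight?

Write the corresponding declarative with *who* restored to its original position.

The filler 'who' is interpreted as the subject of the clause embedded under 'suspect'. It moves to the left edge, and the trace sits right after 'suspect':
Who could the curator suspect ___ will deliver the blueprint to the manager at midnight?

The curator could suspect who will deliver the blueprint to the manager at midnight.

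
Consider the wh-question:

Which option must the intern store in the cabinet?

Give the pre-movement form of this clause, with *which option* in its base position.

'which option' functions as the direct object of 'store'. Fronting leaves a gap immediately after 'store':
Which option must the intern store ___ in the cabinet?

The intern must store which option in the cabinet.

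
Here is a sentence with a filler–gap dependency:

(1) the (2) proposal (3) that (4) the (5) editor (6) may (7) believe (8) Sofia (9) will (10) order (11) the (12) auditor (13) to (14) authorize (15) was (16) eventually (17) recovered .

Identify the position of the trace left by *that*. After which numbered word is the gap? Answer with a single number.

The filler 'that' is interpreted as the direct object of 'authorize'. Fronting leaves a gap immediately after 'authorize':
The proposal that the editor may believe Sofia will order the auditor to authorize ___ was eventually recovered.
'authorize' is word 14.

14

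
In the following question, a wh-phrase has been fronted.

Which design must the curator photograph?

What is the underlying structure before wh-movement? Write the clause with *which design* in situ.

The curator must photograph which design.

'which design' functions as the direct object of 'photograph'. It moves to the left edge, and the trace sits right after 'photograph':
Which design must the curator photograph ___?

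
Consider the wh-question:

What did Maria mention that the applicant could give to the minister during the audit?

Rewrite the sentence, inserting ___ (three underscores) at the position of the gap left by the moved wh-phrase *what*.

Before movement: Maria did mention that the applicant could give what to the minister during the audit.
'what' is the direct object of 'give'. The gap is right after 'give'.

What did Maria mention that the applicant could give ___ to the minister during the audit?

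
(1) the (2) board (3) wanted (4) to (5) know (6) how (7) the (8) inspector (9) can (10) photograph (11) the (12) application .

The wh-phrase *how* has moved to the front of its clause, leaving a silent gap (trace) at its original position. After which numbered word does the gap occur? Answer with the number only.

12

Pre-movement form: The inspector can photograph the application how.
The filler 'how' is interpreted as the manner adjunct. Wh-movement fronts it, leaving a gap right after 'application':
The board wanted to know how the inspector can photograph the application ___.
'application' is word 12.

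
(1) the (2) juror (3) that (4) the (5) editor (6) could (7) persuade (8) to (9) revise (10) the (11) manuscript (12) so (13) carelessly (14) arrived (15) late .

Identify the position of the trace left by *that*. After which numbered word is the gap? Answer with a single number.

'that' functions as the direct object of 'persuade'. It moves to the left edge, and the trace sits right after 'persuade':
The juror that the editor could persuade ___ to revise the manuscript so carelessly arrived late.
'persuade' is word 7.

7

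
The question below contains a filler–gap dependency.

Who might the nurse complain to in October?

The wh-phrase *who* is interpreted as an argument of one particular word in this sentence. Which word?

Pre-movement form: The nurse might complain to who in October.
'who' is the object of the preposition 'to'. It moves to the left edge, and the trace sits right after 'to':
Who might the nurse complain to ___ in October?

to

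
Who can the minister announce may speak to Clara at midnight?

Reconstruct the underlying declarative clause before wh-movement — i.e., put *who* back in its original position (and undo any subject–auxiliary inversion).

The minister can announce who may speak to Clara at midnight.

'who' is the subject of the clause embedded under 'announce'. It moves to the left edge, and the trace sits right after 'announce':
Who can the minister announce ___ may speak to Clara at midnight?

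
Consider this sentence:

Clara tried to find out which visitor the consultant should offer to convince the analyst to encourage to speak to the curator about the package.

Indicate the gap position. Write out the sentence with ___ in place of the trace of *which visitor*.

Underlying clause: The consultant should offer to convince the analyst to encourage which visitor to speak to the curator about the package.
'which visitor' is the direct object of 'encourage'. The gap is right after 'encourage'.

Clara tried to find out which visitor the consultant should offer to convince the analyst to encourage ___ to speak to the curator about the package.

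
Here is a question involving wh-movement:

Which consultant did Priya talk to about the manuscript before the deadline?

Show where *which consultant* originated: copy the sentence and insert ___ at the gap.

Before movement: Priya did talk to which consultant about the manuscript before the deadline.
The filler 'which consultant' is interpreted as the object of the preposition 'to'. The gap is right after 'to'.

Which consultant did Priya talk to ___ about the manuscript before the deadline?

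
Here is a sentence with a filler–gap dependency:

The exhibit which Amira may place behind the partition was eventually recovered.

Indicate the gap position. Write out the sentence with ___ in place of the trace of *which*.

'which' functions as the direct object of 'place'. The gap is right after 'place'.

The exhibit which Amira may place ___ behind the partition was eventually recovered.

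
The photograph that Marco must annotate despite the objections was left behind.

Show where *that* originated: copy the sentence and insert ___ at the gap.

The photograph that Marco must annotate ___ despite the objections was left behind.

The filler 'that' is interpreted as the direct object of 'annotate'. The gap is right after 'annotate'.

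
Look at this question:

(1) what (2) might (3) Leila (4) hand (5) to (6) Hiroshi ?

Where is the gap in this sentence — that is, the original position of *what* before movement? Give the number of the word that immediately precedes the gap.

4

In situ: Leila might hand what to Hiroshi.
'what' functions as the direct object of 'hand'. It moves to the left edge, and the trace sits right after 'hand':
What might Leila hand ___ to Hiroshi?
'hand' is word 4.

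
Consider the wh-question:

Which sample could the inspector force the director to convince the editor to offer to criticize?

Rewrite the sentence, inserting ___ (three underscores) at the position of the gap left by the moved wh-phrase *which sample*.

Which sample could the inspector force the director to convince the editor to offer to criticize ___?

Pre-movement form: The inspector could force the director to convince the editor to offer to criticize which sample.
'which sample' is the direct object of 'criticize'. The gap is right after 'criticize'.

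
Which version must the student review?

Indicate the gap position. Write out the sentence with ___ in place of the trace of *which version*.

Underlying clause: The student must review which version.
'which version' functions as the direct object of 'review'. The gap is right after 'review'.

Which version must the student review ___?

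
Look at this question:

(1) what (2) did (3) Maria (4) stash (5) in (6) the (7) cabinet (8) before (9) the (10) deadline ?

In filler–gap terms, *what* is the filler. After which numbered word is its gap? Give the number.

4

In situ: Maria did stash what in the cabinet before the deadline.
'what' is the direct object of 'stash'. Fronting leaves a gap immediately after 'stash':
What did Maria stash ___ in the cabinet before the deadline?
'stash' is word 4.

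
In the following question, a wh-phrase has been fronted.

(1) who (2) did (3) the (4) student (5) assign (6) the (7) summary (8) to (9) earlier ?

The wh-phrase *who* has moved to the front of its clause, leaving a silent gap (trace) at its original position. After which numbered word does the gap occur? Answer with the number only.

Underlying clause: The student did assign the summary to who earlier.
'who' is the object of the preposition 'to' (recipient of 'assign'). Fronting leaves a gap immediately after 'to':
Who did the student assign the summary to ___ earlier?
'to' is word 8.

8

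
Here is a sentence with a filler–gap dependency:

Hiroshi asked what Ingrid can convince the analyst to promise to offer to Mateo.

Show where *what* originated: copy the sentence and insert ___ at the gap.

Pre-movement form: Ingrid can convince the analyst to promise to offer what to Mateo.
The filler 'what' is interpreted as the direct object of 'offer'. The gap is right after 'offer'.

Hiroshi asked what Ingrid can convince the analyst to promise to offer ___ to Mateo.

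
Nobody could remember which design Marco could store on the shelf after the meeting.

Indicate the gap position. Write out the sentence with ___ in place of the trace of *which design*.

Pre-movement form: Marco could store which design on the shelf after the meeting.
'which design' functions as the direct object of 'store'. The gap is right after 'store'.

Nobody could remember which design Marco could store ___ on the shelf after the meeting.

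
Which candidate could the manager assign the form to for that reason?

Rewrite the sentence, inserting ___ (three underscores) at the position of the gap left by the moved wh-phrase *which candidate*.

Before movement: The manager could assign the form to which candidate for that reason.
'which candidate' functions as the object of the preposition 'to' (recipient of 'assign'). The gap is right after 'to'.

Which candidate could the manager assign the form to ___ for that reason?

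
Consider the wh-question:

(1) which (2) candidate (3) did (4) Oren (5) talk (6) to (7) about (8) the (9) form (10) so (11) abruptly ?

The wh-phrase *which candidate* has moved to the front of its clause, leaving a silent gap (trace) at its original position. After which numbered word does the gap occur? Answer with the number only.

Pre-movement form: Oren did talk to which candidate about the form so abruptly.
'which candidate' is the object of the preposition 'to'. It moves to the left edge, and the trace sits right after 'to':
Which candidate did Oren talk to ___ about the form so abruptly?
'to' is word 6.

6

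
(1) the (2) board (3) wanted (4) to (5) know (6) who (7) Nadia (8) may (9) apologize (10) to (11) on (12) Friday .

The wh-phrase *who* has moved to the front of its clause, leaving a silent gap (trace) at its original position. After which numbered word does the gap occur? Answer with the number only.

Pre-movement form: Nadia may apologize to who on Friday.
The filler 'who' is interpreted as the object of the preposition 'to'. Fronting leaves a gap immediately after 'to':
The board wanted to know who Nadia may apologize to ___ on Friday.
'to' is word 10.

10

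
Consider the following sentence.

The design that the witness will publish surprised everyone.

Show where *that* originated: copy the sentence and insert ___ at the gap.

The design that the witness will publish ___ surprised everyone.

'that' functions as the direct object of 'publish'. The gap is right after 'publish'.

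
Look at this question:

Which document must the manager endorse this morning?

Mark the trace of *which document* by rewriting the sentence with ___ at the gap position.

Which document must the manager endorse ___ this morning?

Pre-movement form: The manager must endorse which document this morning.
'which document' functions as the direct object of 'endorse'. The gap is right after 'endorse'.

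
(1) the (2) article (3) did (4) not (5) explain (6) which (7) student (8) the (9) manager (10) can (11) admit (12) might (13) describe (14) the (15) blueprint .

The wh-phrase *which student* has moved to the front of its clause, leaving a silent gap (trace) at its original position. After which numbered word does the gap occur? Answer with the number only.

In situ: The manager can admit which student might describe the blueprint.
'which student' functions as the subject of the clause embedded under 'admit'. It moves to the left edge, and the trace sits right after 'admit':
The article did not explain which student the manager can admit ___ might describe the blueprint.
'admit' is word 11.

11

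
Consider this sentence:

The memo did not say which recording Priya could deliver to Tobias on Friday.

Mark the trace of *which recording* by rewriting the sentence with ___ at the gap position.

The memo did not say which recording Priya could deliver ___ to Tobias on Friday.

Underlying clause: Priya could deliver which recording to Tobias on Friday.
The filler 'which recording' is interpreted as the direct object of 'deliver'. The gap is right after 'deliver'.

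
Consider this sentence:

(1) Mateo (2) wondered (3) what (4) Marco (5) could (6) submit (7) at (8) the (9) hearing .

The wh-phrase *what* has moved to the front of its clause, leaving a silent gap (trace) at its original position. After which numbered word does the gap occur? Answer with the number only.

Before movement: Marco could submit what at the hearing.
'what' functions as the direct object of 'submit'. Wh-movement fronts it, leaving a gap right after 'submit':
Mateo wondered what Marco could submit ___ at the hearing.
'submit' is word 6.

6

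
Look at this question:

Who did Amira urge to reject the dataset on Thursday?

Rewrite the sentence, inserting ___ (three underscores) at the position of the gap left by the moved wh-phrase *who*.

Pre-movement form: Amira did urge who to reject the dataset on Thursday.
'who' is the direct object of 'urge'. The gap is right after 'urge'.

Who did Amira urge ___ to reject the dataset on Thursday?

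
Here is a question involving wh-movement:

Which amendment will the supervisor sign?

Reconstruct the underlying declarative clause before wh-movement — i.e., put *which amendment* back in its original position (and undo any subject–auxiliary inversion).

'which amendment' functions as the direct object of 'sign'. Fronting leaves a gap immediately after 'sign':
Which amendment will the supervisor sign ___?

The supervisor will sign which amendment.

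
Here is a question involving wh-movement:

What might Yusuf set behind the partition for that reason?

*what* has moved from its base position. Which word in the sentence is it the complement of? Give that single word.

set

In situ: Yusuf might set what behind the partition for that reason.
The filler 'what' is interpreted as the direct object of 'set'. Fronting leaves a gap immediately after 'set':
What might Yusuf set ___ behind the partition for that reason?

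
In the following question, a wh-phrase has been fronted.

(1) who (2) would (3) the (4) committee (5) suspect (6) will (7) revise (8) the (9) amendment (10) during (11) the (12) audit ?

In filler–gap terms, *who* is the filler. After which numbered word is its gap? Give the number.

In situ: The committee would suspect who will revise the amendment during the audit.
The filler 'who' is interpreted as the subject of the clause embedded under 'suspect'. It moves to the left edge, and the trace sits right after 'suspect':
Who would the committee suspect ___ will revise the amendment during the audit?
'suspect' is word 5.

5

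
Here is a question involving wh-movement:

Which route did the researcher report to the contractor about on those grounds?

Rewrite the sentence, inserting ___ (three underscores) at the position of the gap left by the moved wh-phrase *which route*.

Pre-movement form: The researcher did report to the contractor about which route on those grounds.
'which route' functions as the object of the preposition 'about'. The gap is right after 'about'.

Which route did the researcher report to the contractor about ___ on those grounds?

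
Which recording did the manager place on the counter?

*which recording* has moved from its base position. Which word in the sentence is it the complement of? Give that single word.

place

In situ: The manager did place which recording on the counter.
'which recording' functions as the direct object of 'place'. Wh-movement fronts it, leaving a gap right after 'place':
Which recording did the manager place ___ on the counter?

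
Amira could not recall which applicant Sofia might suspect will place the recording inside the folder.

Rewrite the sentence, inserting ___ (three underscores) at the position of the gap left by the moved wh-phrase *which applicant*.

Amira could not recall which applicant Sofia might suspect ___ will place the recording inside the folder.

Before movement: Sofia might suspect which applicant will place the recording inside the folder.
'which applicant' is the subject of the clause embedded under 'suspect'. The gap is right after 'suspect'.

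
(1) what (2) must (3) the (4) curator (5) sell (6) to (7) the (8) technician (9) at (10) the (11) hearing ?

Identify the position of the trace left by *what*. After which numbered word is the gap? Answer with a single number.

5

In situ: The curator must sell what to the technician at the hearing.
The filler 'what' is interpreted as the direct object of 'sell'. It moves to the left edge, and the trace sits right after 'sell':
What must the curator sell ___ to the technician at the hearing?
'sell' is word 5.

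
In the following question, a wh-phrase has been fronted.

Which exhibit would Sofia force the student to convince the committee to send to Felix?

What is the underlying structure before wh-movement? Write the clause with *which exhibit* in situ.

Sofia would force the student to convince the committee to send which exhibit to Felix.

'which exhibit' is the direct object of 'send'. Wh-movement fronts it, leaving a gap right after 'send':
Which exhibit would Sofia force the student to convince the committee to send ___ to Felix?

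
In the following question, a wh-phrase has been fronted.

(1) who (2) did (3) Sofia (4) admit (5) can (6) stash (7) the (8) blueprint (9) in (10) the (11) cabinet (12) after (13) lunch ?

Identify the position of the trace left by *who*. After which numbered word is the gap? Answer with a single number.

Before movement: Sofia did admit who can stash the blueprint in the cabinet after lunch.
'who' functions as the subject of the clause embedded under 'admit'. It moves to the left edge, and the trace sits right after 'admit':
Who did Sofia admit ___ can stash the blueprint in the cabinet after lunch?
'admit' is word 4.

4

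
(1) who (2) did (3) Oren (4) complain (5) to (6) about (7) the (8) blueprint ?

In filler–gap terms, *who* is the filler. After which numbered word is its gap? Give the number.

Before movement: Oren did complain to who about the blueprint.
The filler 'who' is interpreted as the object of the preposition 'to'. It moves to the left edge, and the trace sits right after 'to':
Who did Oren complain to ___ about the blueprint?
'to' is word 5.

5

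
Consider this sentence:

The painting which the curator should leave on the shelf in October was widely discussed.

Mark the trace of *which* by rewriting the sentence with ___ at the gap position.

'which' functions as the direct object of 'leave'. The gap is right after 'leave'.

The painting which the curator should leave ___ on the shelf in October was widely discussed.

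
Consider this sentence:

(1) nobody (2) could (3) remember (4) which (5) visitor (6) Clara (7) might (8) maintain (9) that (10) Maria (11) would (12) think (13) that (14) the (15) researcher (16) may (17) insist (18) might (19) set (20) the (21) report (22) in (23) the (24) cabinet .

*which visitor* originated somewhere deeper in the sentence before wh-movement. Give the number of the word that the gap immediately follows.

Underlying clause: Clara might maintain that Maria would think that the researcher may insist which visitor might set the report in the cabinet.
'which visitor' is the subject of the clause embedded under 'insist'. Fronting leaves a gap immediately after 'insist':
Nobody could remember which visitor Clara might maintain that Maria would think that the researcher may insist ___ might set the report in the cabinet.
'insist' is word 17.

17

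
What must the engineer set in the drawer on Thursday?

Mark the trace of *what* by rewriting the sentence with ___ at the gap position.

What must the engineer set ___ in the drawer on Thursday?

Underlying clause: The engineer must set what in the drawer on Thursday.
The filler 'what' is interpreted as the direct object of 'set'. The gap is right after 'set'.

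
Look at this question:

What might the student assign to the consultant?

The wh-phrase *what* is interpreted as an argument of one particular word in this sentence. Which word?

assign

Underlying clause: The student might assign what to the consultant.
The filler 'what' is interpreted as the direct object of 'assign'. Fronting leaves a gap immediately after 'assign':
What might the student assign ___ to the consultant?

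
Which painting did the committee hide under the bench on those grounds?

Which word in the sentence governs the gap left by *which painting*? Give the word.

In situ: The committee did hide which painting under the bench on those grounds.
'which painting' functions as the direct object of 'hide'. Wh-movement fronts it, leaving a gap right after 'hide':
Which painting did the committee hide ___ under the bench on those grounds?

hide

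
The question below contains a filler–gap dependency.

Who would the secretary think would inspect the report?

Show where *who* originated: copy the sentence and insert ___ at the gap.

Who would the secretary think ___ would inspect the report?

Underlying clause: The secretary would think who would inspect the report.
'who' functions as the subject of the clause embedded under 'think'. The gap is right after 'think'.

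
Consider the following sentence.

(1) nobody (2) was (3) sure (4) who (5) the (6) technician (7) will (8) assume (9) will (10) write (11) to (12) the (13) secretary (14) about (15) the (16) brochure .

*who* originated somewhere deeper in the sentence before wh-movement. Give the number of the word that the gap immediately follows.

Pre-movement form: The technician will assume who will write to the secretary about the brochure.
The filler 'who' is interpreted as the subject of the clause embedded under 'assume'. It moves to the left edge, and the trace sits right after 'assume':
Nobody was sure who the technician will assume ___ will write to the secretary about the brochure.
'assume' is word 8.

8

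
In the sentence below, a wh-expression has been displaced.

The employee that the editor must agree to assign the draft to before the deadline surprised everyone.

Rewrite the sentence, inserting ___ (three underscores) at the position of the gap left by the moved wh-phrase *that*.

The filler 'that' is interpreted as the object of the preposition 'to' (recipient of 'assign'). The gap is right after 'to'.

The employee that the editor must agree to assign the draft to ___ before the deadline surprised everyone.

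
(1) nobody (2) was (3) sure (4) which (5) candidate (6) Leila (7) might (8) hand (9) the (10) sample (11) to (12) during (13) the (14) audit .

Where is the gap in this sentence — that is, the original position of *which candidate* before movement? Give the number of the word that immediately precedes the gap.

Underlying clause: Leila might hand the sample to which candidate during the audit.
'which candidate' functions as the object of the preposition 'to' (recipient of 'hand'). It moves to the left edge, and the trace sits right after 'to':
Nobody was sure which candidate Leila might hand the sample to ___ during the audit.
'to' is word 11.

11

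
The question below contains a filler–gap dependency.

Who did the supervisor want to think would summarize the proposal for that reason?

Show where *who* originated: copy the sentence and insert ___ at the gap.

Who did the supervisor want to think ___ would summarize the proposal for that reason?

Before movement: The supervisor did want to think who would summarize the proposal for that reason.
The filler 'who' is interpreted as the subject of the clause embedded under 'think'. The gap is right after 'think'.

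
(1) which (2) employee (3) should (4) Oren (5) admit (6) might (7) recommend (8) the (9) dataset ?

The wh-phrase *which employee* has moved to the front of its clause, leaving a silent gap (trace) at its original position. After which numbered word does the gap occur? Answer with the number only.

Before movement: Oren should admit which employee might recommend the dataset.
'which employee' functions as the subject of the clause embedded under 'admit'. Fronting leaves a gap immediately after 'admit':
Which employee should Oren admit ___ might recommend the dataset?
'admit' is word 5.

5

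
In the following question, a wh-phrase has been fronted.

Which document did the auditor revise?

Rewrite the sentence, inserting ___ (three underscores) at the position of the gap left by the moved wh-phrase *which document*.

Pre-movement form: The auditor did revise which document.
The filler 'which document' is interpreted as the direct object of 'revise'. The gap is right after 'revise'.

Which document did the auditor revise ___?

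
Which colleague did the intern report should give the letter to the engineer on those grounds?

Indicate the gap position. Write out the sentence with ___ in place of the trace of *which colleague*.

Pre-movement form: The intern did report which colleague should give the letter to the engineer on those grounds.
'which colleague' functions as the subject of the clause embedded under 'report'. The gap is right after 'report'.

Which colleague did the intern report ___ should give the letter to the engineer on those grounds?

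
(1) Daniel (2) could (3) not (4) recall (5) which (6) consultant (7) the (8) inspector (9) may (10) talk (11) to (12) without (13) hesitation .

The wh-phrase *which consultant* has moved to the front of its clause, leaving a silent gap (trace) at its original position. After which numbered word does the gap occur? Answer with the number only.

In situ: The inspector may talk to which consultant without hesitation.
The filler 'which consultant' is interpreted as the object of the preposition 'to'. Fronting leaves a gap immediately after 'to':
Daniel could not recall which consultant the inspector may talk to ___ without hesitation.
'to' is word 11.

11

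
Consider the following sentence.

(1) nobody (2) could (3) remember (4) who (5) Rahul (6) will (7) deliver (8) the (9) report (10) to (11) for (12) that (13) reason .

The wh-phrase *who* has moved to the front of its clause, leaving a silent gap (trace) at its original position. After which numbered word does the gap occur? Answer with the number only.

Before movement: Rahul will deliver the report to who for that reason.
'who' functions as the object of the preposition 'to' (recipient of 'deliver'). It moves to the left edge, and the trace sits right after 'to':
Nobody could remember who Rahul will deliver the report to ___ for that reason.
'to' is word 10.

10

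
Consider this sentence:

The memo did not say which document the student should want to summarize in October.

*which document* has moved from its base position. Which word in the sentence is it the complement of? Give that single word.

summarize

Underlying clause: The student should want to summarize which document in October.
'which document' functions as the direct object of 'summarize'. It moves to the left edge, and the trace sits right after 'summarize':
The memo did not say which document the student should want to summarize ___ in October.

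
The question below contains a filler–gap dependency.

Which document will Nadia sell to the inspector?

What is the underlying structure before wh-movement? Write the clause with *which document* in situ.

Nadia will sell which document to the inspector.

'which document' is the direct object of 'sell'. It moves to the left edge, and the trace sits right after 'sell':
Which document will Nadia sell ___ to the inspector?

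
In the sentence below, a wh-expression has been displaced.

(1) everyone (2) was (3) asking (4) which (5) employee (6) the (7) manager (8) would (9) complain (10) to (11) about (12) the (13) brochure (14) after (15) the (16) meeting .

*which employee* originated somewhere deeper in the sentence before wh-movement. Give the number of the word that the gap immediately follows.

Pre-movement form: The manager would complain to which employee about the brochure after the meeting.
'which employee' is the object of the preposition 'to'. Fronting leaves a gap immediately after 'to':
Everyone was asking which employee the manager would complain to ___ about the brochure after the meeting.
'to' is word 10.

10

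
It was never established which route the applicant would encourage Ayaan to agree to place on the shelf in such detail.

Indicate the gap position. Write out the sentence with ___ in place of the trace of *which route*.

It was never established which route the applicant would encourage Ayaan to agree to place ___ on the shelf in such detail.

Pre-movement form: The applicant would encourage Ayaan to agree to place which route on the shelf in such detail.
'which route' functions as the direct object of 'place'. The gap is right after 'place'.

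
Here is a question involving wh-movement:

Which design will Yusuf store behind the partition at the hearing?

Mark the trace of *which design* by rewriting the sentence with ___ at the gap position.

Before movement: Yusuf will store which design behind the partition at the hearing.
The filler 'which design' is interpreted as the direct object of 'store'. The gap is right after 'store'.

Which design will Yusuf store ___ behind the partition at the hearing?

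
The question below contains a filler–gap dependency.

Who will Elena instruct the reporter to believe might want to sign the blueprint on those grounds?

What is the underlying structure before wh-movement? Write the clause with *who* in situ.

The filler 'who' is interpreted as the subject of the clause embedded under 'believe'. It moves to the left edge, and the trace sits right after 'believe':
Who will Elena instruct the reporter to believe ___ might want to sign the blueprint on those grounds?

Elena will instruct the reporter to believe who might want to sign the blueprint on those grounds.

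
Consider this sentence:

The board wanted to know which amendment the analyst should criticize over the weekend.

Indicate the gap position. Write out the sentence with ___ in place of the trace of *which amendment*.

The board wanted to know which amendment the analyst should criticize ___ over the weekend.

Before movement: The analyst should criticize which amendment over the weekend.
'which amendment' functions as the direct object of 'criticize'. The gap is right after 'criticize'.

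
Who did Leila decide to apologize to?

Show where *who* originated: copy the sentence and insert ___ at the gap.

Pre-movement form: Leila did decide to apologize to who.
'who' is the object of the preposition 'to'. The gap is right after 'to'.

Who did Leila decide to apologize to ___?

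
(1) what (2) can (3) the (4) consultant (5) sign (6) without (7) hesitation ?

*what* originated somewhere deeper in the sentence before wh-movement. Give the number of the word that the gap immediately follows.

5

Before movement: The consultant can sign what without hesitation.
The filler 'what' is interpreted as the direct object of 'sign'. Fronting leaves a gap immediately after 'sign':
What can the consultant sign ___ without hesitation?
'sign' is word 5.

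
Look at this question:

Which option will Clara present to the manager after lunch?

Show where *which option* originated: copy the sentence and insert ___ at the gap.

Underlying clause: Clara will present which option to the manager after lunch.
'which option' functions as the direct object of 'present'. The gap is right after 'present'.

Which option will Clara present ___ to the manager after lunch?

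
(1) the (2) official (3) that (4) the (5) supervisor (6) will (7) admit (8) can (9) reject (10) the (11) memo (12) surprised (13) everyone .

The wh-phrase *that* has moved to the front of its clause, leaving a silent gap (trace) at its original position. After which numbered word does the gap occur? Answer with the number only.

The filler 'that' is interpreted as the subject of the clause embedded under 'admit'. Fronting leaves a gap immediately after 'admit':
The official that the supervisor will admit ___ can reject the memo surprised everyone.
'admit' is word 7.

7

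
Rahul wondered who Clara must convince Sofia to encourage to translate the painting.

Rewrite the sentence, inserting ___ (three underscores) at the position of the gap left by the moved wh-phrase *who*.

Rahul wondered who Clara must convince Sofia to encourage ___ to translate the painting.

Underlying clause: Clara must convince Sofia to encourage who to translate the painting.
'who' is the direct object of 'encourage'. The gap is right after 'encourage'.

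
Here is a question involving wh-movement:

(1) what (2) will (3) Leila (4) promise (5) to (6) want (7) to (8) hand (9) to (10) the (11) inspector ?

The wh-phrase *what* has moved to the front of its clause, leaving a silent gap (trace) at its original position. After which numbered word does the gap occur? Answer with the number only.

Underlying clause: Leila will promise to want to hand what to the inspector.
The filler 'what' is interpreted as the direct object of 'hand'. It moves to the left edge, and the trace sits right after 'hand':
What will Leila promise to want to hand ___ to the inspector?
'hand' is word 8.

8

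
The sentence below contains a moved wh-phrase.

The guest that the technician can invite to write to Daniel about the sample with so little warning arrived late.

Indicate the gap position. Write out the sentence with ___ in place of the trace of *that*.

'that' functions as the direct object of 'invite'. The gap is right after 'invite'.

The guest that the technician can invite ___ to write to Daniel about the sample with so little warning arrived late.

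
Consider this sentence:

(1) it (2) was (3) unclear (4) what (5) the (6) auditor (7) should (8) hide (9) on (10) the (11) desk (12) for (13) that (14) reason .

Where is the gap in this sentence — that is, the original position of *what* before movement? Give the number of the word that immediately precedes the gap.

8

Pre-movement form: The auditor should hide what on the desk for that reason.
The filler 'what' is interpreted as the direct object of 'hide'. It moves to the left edge, and the trace sits right after 'hide':
It was unclear what the auditor should hide ___ on the desk for that reason.
'hide' is word 8.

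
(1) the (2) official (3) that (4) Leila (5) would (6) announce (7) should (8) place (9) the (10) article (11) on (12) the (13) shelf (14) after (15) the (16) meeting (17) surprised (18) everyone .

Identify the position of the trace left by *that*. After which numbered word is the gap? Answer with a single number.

'that' functions as the subject of the clause embedded under 'announce'. Wh-movement fronts it, leaving a gap right after 'announce':
The official that Leila would announce ___ should place the article on the shelf after the meeting surprised everyone.
'announce' is word 6.

6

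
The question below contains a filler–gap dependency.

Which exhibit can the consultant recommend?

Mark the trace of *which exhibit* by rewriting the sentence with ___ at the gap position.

Underlying clause: The consultant can recommend which exhibit.
'which exhibit' is the direct object of 'recommend'. The gap is right after 'recommend'.

Which exhibit can the consultant recommend ___?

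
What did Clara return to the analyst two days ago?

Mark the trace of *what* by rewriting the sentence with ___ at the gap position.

What did Clara return ___ to the analyst two days ago?

Underlying clause: Clara did return what to the analyst two days ago.
'what' is the direct object of 'return'. The gap is right after 'return'.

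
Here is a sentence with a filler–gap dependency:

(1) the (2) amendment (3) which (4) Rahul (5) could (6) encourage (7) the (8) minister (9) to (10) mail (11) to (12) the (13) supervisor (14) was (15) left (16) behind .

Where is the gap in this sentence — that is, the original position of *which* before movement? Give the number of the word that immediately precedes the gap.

'which' is the direct object of 'mail'. It moves to the left edge, and the trace sits right after 'mail':
The amendment which Rahul could encourage the minister to mail ___ to the supervisor was left behind.
'mail' is word 10.

10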